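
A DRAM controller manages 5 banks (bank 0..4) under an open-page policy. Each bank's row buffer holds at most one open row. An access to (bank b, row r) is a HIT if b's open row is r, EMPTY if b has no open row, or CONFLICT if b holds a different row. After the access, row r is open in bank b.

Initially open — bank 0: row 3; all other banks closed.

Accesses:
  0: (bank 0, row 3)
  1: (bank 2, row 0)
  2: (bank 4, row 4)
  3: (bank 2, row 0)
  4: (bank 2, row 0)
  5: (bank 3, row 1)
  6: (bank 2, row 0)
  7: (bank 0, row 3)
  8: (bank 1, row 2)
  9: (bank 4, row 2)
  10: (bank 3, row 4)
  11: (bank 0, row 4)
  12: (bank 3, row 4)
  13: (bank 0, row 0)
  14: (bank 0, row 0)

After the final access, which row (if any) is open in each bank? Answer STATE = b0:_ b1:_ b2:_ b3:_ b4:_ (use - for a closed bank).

step 0: bank0 3->3 [HIT]
step 1: bank2 None->0 [EMPTY]
step 2: bank4 None->4 [EMPTY]
step 3: bank2 0->0 [HIT]
step 4: bank2 0->0 [HIT]
step 5: bank3 None->1 [EMPTY]
step 6: bank2 0->0 [HIT]
step 7: bank0 3->3 [HIT]
step 8: bank1 None->2 [EMPTY]
step 9: bank4 4->2 [CONFLICT]
step 10: bank3 1->4 [CONFLICT]
step 11: bank0 3->4 [CONFLICT]
step 12: bank3 4->4 [HIT]
step 13: bank0 4->0 [CONFLICT]
step 14: bank0 0->0 [HIT]

STATE = b0:0 b1:2 b2:0 b3:4 b4:2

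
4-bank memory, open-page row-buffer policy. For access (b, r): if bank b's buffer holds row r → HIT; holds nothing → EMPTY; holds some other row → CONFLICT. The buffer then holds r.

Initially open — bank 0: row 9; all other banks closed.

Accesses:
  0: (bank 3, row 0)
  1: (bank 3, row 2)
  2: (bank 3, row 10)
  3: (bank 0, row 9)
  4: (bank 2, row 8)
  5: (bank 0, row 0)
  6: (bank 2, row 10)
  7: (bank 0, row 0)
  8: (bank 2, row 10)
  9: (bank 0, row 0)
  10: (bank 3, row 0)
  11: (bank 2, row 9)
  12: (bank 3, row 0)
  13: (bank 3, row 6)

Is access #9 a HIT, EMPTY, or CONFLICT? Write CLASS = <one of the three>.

CLASS = HIT

  [0] b3 r0: no row ⇒ E
  [1] b3 r2: had r0 ⇒ C
  [2] b3 r10: had r2 ⇒ C
  [3] b0 r9: had r9 ⇒ H
  [4] b2 r8: no row ⇒ E
  [5] b0 r0: had r9 ⇒ C
  [6] b2 r10: had r8 ⇒ C
  [7] b0 r0: had r0 ⇒ H
  [8] b2 r10: had r10 ⇒ H
  [9] b0 r0: had r0 ⇒ H
  [10] b3 r0: had r10 ⇒ C
  [11] b2 r9: had r10 ⇒ C
  [12] b3 r0: had r0 ⇒ H
  [13] b3 r6: had r0 ⇒ C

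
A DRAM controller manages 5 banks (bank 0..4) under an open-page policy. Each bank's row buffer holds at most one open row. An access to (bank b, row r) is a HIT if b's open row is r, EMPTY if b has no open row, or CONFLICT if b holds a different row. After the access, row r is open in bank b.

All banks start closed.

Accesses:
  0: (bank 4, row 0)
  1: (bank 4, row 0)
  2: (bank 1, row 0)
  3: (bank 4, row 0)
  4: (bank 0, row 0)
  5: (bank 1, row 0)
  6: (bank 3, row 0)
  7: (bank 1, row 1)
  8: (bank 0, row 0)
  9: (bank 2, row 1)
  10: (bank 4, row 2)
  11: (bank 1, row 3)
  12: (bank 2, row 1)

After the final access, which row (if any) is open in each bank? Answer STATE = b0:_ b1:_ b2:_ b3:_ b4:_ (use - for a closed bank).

step 0: bank4 None->0 [EMPTY]
step 1: bank4 0->0 [HIT]
step 2: bank1 None->0 [EMPTY]
step 3: bank4 0->0 [HIT]
step 4: bank0 None->0 [EMPTY]
step 5: bank1 0->0 [HIT]
step 6: bank3 None->0 [EMPTY]
step 7: bank1 0->1 [CONFLICT]
step 8: bank0 0->0 [HIT]
step 9: bank2 None->1 [EMPTY]
step 10: bank4 0->2 [CONFLICT]
step 11: bank1 1->3 [CONFLICT]
step 12: bank2 1->1 [HIT]

STATE = b0:0 b1:3 b2:1 b3:0 b4:2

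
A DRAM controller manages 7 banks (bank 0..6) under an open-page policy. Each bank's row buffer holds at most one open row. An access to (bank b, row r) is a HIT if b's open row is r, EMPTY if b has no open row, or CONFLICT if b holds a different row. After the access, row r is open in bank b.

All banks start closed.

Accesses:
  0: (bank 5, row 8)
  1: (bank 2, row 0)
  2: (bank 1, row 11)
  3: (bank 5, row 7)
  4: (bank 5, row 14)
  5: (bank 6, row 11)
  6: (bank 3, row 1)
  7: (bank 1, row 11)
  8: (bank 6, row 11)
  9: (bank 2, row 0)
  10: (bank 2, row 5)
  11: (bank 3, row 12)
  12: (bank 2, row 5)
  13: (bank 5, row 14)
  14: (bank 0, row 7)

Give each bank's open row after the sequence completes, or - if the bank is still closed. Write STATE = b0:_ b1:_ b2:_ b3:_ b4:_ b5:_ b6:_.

0: bank 5 row 8 — prev None → EMPTY
1: bank 2 row 0 — prev None → EMPTY
2: bank 1 row 11 — prev None → EMPTY
3: bank 5 row 7 — prev 8 → CONFLICT
4: bank 5 row 14 — prev 7 → CONFLICT
5: bank 6 row 11 — prev None → EMPTY
6: bank 3 row 1 — prev None → EMPTY
7: bank 1 row 11 — prev 11 → HIT
8: bank 6 row 11 — prev 11 → HIT
9: bank 2 row 0 — prev 0 → HIT
10: bank 2 row 5 — prev 0 → CONFLICT
11: bank 3 row 12 — prev 1 → CONFLICT
12: bank 2 row 5 — prev 5 → HIT
13: bank 5 row 14 — prev 14 → HIT
14: bank 0 row 7 — prev None → EMPTY

STATE = b0:7 b1:11 b2:5 b3:12 b4:- b5:14 b6:11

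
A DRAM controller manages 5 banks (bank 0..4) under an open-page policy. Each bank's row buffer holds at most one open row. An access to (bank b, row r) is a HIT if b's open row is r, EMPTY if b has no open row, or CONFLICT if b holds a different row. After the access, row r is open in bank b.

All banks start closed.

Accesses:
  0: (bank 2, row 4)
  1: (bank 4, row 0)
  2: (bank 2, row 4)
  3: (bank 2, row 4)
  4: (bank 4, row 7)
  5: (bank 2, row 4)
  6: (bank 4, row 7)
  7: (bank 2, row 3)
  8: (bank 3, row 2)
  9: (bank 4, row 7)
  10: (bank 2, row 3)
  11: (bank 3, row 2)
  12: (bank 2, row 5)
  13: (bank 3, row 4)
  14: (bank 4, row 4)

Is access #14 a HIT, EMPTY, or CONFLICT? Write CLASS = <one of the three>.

CLASS = CONFLICT

  [0] b2 r4: no row ⇒ E
  [1] b4 r0: no row ⇒ E
  [2] b2 r4: had r4 ⇒ H
  [3] b2 r4: had r4 ⇒ H
  [4] b4 r7: had r0 ⇒ C
  [5] b2 r4: had r4 ⇒ H
  [6] b4 r7: had r7 ⇒ H
  [7] b2 r3: had r4 ⇒ C
  [8] b3 r2: no row ⇒ E
  [9] b4 r7: had r7 ⇒ H
  [10] b2 r3: had r3 ⇒ H
  [11] b3 r2: had r2 ⇒ H
  [12] b2 r5: had r3 ⇒ C
  [13] b3 r4: had r2 ⇒ C
  [14] b4 r4: had r7 ⇒ C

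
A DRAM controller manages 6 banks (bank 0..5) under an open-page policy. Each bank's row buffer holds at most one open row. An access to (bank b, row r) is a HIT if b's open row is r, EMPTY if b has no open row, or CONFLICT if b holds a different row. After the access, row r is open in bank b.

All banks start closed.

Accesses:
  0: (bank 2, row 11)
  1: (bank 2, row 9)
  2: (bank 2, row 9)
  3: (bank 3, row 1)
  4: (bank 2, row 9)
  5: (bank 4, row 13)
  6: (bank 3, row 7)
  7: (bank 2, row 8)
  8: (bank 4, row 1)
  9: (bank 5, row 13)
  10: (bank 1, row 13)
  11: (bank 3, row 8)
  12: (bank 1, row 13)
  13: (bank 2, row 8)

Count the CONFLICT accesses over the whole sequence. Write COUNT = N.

COUNT = 5

#0 (2,11) E
#1 (2,9) C  (was 11)
#2 (2,9) H  (was 9)
#3 (3,1) E
#4 (2,9) H  (was 9)
#5 (4,13) E
#6 (3,7) C  (was 1)
#7 (2,8) C  (was 9)
#8 (4,1) C  (was 13)
#9 (5,13) E
#10 (1,13) E
#11 (3,8) C  (was 7)
#12 (1,13) H  (was 13)
#13 (2,8) H  (was 8)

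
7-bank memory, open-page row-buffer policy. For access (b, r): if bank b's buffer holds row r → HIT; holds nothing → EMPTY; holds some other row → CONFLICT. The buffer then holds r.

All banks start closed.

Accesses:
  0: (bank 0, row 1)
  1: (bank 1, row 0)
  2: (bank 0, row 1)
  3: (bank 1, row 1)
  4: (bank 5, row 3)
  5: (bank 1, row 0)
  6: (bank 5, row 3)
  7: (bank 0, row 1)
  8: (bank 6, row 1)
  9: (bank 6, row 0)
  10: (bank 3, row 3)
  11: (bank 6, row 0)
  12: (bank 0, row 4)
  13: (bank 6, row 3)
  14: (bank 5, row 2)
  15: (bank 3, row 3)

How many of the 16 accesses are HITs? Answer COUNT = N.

#0 (0,1) E
#1 (1,0) E
#2 (0,1) H  (was 1)
#3 (1,1) C  (was 0)
#4 (5,3) E
#5 (1,0) C  (was 1)
#6 (5,3) H  (was 3)
#7 (0,1) H  (was 1)
#8 (6,1) E
#9 (6,0) C  (was 1)
#10 (3,3) E
#11 (6,0) H  (was 0)
#12 (0,4) C  (was 1)
#13 (6,3) C  (was 0)
#14 (5,2) C  (was 3)
#15 (3,3) H  (was 3)

COUNT = 5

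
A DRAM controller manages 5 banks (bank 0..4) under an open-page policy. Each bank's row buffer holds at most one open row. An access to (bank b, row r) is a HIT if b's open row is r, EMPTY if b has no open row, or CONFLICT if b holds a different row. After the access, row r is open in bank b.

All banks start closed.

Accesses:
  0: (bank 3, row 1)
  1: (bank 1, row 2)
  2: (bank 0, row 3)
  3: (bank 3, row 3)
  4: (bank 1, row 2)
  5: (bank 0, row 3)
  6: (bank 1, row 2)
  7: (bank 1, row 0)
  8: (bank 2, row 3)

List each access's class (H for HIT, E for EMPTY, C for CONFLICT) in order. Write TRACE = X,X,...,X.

  [0] b3 r1: no row ⇒ E
  [1] b1 r2: no row ⇒ E
  [2] b0 r3: no row ⇒ E
  [3] b3 r3: had r1 ⇒ C
  [4] b1 r2: had r2 ⇒ H
  [5] b0 r3: had r3 ⇒ H
  [6] b1 r2: had r2 ⇒ H
  [7] b1 r0: had r2 ⇒ C
  [8] b2 r3: no row ⇒ E

TRACE = E,E,E,C,H,H,H,C,E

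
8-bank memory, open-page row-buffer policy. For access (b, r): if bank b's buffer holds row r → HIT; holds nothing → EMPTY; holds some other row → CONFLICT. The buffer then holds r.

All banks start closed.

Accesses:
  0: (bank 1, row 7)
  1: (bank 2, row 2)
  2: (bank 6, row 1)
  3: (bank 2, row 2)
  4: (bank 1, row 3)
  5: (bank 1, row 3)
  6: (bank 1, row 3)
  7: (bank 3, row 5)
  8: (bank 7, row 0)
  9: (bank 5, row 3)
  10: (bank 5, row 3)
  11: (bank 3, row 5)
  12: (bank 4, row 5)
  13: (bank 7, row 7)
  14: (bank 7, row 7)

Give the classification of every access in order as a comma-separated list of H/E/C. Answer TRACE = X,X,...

TRACE = E,E,E,H,C,H,H,E,E,E,H,H,E,C,H

#0 (1,7) E
#1 (2,2) E
#2 (6,1) E
#3 (2,2) H  (was 2)
#4 (1,3) C  (was 7)
#5 (1,3) H  (was 3)
#6 (1,3) H  (was 3)
#7 (3,5) E
#8 (7,0) E
#9 (5,3) E
#10 (5,3) H  (was 3)
#11 (3,5) H  (was 5)
#12 (4,5) E
#13 (7,7) C  (was 0)
#14 (7,7) H  (was 7)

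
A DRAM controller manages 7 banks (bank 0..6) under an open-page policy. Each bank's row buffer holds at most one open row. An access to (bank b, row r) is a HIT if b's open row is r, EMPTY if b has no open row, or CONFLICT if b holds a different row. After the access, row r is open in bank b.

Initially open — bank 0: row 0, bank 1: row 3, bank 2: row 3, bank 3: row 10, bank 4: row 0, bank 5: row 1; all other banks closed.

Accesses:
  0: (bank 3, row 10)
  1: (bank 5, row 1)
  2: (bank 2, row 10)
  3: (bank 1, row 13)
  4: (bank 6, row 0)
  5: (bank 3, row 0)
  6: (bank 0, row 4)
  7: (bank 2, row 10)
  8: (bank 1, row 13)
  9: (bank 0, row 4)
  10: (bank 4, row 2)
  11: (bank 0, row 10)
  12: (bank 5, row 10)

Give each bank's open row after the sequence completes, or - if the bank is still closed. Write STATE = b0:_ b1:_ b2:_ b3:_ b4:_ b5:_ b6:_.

STATE = b0:10 b1:13 b2:10 b3:0 b4:2 b5:10 b6:0

#0 (3,10) H  (was 10)
#1 (5,1) H  (was 1)
#2 (2,10) C  (was 3)
#3 (1,13) C  (was 3)
#4 (6,0) E
#5 (3,0) C  (was 10)
#6 (0,4) C  (was 0)
#7 (2,10) H  (was 10)
#8 (1,13) H  (was 13)
#9 (0,4) H  (was 4)
#10 (4,2) C  (was 0)
#11 (0,10) C  (was 4)
#12 (5,10) C  (was 1)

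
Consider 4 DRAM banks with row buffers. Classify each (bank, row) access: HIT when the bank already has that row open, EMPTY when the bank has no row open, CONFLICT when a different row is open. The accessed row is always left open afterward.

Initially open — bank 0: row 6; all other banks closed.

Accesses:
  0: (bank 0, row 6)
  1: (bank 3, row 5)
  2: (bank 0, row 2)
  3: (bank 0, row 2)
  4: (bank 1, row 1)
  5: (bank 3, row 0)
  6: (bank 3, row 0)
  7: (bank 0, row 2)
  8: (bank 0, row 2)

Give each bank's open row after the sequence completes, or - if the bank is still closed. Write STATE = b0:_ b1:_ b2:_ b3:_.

0: bank 0 row 6 — prev 6 → HIT
1: bank 3 row 5 — prev None → EMPTY
2: bank 0 row 2 — prev 6 → CONFLICT
3: bank 0 row 2 — prev 2 → HIT
4: bank 1 row 1 — prev None → EMPTY
5: bank 3 row 0 — prev 5 → CONFLICT
6: bank 3 row 0 — prev 0 → HIT
7: bank 0 row 2 — prev 2 → HIT
8: bank 0 row 2 — prev 2 → HIT

STATE = b0:2 b1:1 b2:- b3:0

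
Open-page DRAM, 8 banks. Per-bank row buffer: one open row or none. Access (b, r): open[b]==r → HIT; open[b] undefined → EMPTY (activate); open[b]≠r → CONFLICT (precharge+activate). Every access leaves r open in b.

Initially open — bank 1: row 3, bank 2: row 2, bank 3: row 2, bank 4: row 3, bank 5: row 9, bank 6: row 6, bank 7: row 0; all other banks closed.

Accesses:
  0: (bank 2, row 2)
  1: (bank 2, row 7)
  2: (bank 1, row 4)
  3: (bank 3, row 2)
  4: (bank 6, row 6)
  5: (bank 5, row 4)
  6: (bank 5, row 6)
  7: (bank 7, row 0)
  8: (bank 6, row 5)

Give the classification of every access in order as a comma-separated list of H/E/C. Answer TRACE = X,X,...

step 0: bank2 2->2 [HIT]
step 1: bank2 2->7 [CONFLICT]
step 2: bank1 3->4 [CONFLICT]
step 3: bank3 2->2 [HIT]
step 4: bank6 6->6 [HIT]
step 5: bank5 9->4 [CONFLICT]
step 6: bank5 4->6 [CONFLICT]
step 7: bank7 0->0 [HIT]
step 8: bank6 6->5 [CONFLICT]

TRACE = H,C,C,H,H,C,C,H,C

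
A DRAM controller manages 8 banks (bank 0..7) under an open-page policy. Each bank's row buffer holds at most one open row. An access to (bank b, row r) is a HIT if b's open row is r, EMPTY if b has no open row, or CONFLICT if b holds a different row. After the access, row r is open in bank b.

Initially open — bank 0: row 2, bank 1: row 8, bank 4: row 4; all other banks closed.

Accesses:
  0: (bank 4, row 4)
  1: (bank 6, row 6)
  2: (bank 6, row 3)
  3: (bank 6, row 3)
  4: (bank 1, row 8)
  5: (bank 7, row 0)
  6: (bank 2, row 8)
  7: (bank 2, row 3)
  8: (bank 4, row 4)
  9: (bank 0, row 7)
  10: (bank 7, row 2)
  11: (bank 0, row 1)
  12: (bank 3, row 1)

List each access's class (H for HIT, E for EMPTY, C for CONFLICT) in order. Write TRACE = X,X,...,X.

0: bank 4 row 4 — prev 4 → HIT
1: bank 6 row 6 — prev None → EMPTY
2: bank 6 row 3 — prev 6 → CONFLICT
3: bank 6 row 3 — prev 3 → HIT
4: bank 1 row 8 — prev 8 → HIT
5: bank 7 row 0 — prev None → EMPTY
6: bank 2 row 8 — prev None → EMPTY
7: bank 2 row 3 — prev 8 → CONFLICT
8: bank 4 row 4 — prev 4 → HIT
9: bank 0 row 7 — prev 2 → CONFLICT
10: bank 7 row 2 — prev 0 → CONFLICT
11: bank 0 row 1 — prev 7 → CONFLICT
12: bank 3 row 1 — prev None → EMPTY

TRACE = H,E,C,H,H,E,E,C,H,C,C,C,E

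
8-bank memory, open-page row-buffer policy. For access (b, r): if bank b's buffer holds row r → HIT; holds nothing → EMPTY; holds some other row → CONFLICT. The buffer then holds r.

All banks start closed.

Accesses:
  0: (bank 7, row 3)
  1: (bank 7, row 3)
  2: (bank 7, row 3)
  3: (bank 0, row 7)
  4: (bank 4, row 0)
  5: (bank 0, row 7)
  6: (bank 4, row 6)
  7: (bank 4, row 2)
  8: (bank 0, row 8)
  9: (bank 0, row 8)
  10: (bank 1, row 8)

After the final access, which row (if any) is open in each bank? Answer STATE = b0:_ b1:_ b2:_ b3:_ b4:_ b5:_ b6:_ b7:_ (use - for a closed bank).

STATE = b0:8 b1:8 b2:- b3:- b4:2 b5:- b6:- b7:3

#0 (7,3) E
#1 (7,3) H  (was 3)
#2 (7,3) H  (was 3)
#3 (0,7) E
#4 (4,0) E
#5 (0,7) H  (was 7)
#6 (4,6) C  (was 0)
#7 (4,2) C  (was 6)
#8 (0,8) C  (was 7)
#9 (0,8) H  (was 8)
#10 (1,8) E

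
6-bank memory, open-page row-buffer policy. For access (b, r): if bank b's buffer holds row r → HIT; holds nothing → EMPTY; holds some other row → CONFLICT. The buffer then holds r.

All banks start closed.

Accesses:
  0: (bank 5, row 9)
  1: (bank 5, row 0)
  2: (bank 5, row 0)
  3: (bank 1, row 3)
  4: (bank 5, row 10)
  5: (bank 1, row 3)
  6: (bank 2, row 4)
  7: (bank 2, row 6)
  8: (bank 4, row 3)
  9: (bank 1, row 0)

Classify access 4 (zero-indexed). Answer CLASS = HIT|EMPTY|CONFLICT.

0: bank 5 row 9 — prev None → EMPTY
1: bank 5 row 0 — prev 9 → CONFLICT
2: bank 5 row 0 — prev 0 → HIT
3: bank 1 row 3 — prev None → EMPTY
4: bank 5 row 10 — prev 0 → CONFLICT
5: bank 1 row 3 — prev 3 → HIT
6: bank 2 row 4 — prev None → EMPTY
7: bank 2 row 6 — prev 4 → CONFLICT
8: bank 4 row 3 — prev None → EMPTY
9: bank 1 row 0 — prev 3 → CONFLICT

CLASS = CONFLICT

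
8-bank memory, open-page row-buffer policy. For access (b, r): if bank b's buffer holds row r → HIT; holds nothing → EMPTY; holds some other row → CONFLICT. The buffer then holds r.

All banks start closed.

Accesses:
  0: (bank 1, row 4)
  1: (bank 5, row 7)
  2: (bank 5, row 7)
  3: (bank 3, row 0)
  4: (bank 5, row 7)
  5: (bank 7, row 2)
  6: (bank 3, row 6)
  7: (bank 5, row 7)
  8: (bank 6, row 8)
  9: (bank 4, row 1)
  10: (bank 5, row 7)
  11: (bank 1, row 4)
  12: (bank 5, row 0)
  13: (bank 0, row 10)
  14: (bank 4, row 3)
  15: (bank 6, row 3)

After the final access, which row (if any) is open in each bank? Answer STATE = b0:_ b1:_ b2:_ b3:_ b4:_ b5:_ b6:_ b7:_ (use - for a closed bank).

STATE = b0:10 b1:4 b2:- b3:6 b4:3 b5:0 b6:3 b7:2

  [0] b1 r4: no row ⇒ E
  [1] b5 r7: no row ⇒ E
  [2] b5 r7: had r7 ⇒ H
  [3] b3 r0: no row ⇒ E
  [4] b5 r7: had r7 ⇒ H
  [5] b7 r2: no row ⇒ E
  [6] b3 r6: had r0 ⇒ C
  [7] b5 r7: had r7 ⇒ H
  [8] b6 r8: no row ⇒ E
  [9] b4 r1: no row ⇒ E
  [10] b5 r7: had r7 ⇒ H
  [11] b1 r4: had r4 ⇒ H
  [12] b5 r0: had r7 ⇒ C
  [13] b0 r10: no row ⇒ E
  [14] b4 r3: had r1 ⇒ C
  [15] b6 r3: had r8 ⇒ C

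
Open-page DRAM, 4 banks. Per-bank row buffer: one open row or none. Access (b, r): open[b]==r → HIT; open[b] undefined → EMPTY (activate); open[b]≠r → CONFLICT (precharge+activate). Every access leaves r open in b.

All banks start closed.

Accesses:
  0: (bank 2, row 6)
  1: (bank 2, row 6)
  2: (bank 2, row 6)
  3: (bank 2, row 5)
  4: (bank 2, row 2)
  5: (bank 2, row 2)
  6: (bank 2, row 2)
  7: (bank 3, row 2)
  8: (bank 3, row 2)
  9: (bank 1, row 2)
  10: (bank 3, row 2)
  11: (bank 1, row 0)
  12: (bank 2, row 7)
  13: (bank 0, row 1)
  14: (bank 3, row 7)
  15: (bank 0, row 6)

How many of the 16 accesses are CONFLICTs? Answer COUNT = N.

  [0] b2 r6: no row ⇒ E
  [1] b2 r6: had r6 ⇒ H
  [2] b2 r6: had r6 ⇒ H
  [3] b2 r5: had r6 ⇒ C
  [4] b2 r2: had r5 ⇒ C
  [5] b2 r2: had r2 ⇒ H
  [6] b2 r2: had r2 ⇒ H
  [7] b3 r2: no row ⇒ E
  [8] b3 r2: had r2 ⇒ H
  [9] b1 r2: no row ⇒ E
  [10] b3 r2: had r2 ⇒ H
  [11] b1 r0: had r2 ⇒ C
  [12] b2 r7: had r2 ⇒ C
  [13] b0 r1: no row ⇒ E
  [14] b3 r7: had r2 ⇒ C
  [15] b0 r6: had r1 ⇒ C

COUNT = 6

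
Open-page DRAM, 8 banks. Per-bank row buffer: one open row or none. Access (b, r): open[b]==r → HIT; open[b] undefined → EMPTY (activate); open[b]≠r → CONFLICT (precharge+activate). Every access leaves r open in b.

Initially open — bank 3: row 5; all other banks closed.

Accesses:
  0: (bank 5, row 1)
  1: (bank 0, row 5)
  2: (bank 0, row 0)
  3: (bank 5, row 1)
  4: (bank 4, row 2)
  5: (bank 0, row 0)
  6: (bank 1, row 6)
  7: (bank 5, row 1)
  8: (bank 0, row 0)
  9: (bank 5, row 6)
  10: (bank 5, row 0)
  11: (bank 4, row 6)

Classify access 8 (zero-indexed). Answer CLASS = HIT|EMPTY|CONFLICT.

#0 (5,1) E
#1 (0,5) E
#2 (0,0) C  (was 5)
#3 (5,1) H  (was 1)
#4 (4,2) E
#5 (0,0) H  (was 0)
#6 (1,6) E
#7 (5,1) H  (was 1)
#8 (0,0) H  (was 0)
#9 (5,6) C  (was 1)
#10 (5,0) C  (was 6)
#11 (4,6) C  (was 2)

CLASS = HIT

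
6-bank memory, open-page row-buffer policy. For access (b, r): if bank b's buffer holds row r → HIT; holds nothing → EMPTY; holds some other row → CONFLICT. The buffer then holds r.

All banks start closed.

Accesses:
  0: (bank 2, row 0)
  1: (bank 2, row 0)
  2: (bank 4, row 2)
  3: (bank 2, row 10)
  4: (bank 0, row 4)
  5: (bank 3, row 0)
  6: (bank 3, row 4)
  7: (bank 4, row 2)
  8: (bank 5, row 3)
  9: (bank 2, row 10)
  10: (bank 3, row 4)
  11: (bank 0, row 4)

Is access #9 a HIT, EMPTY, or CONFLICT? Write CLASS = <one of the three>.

CLASS = HIT

step 0: bank2 None->0 [EMPTY]
step 1: bank2 0->0 [HIT]
step 2: bank4 None->2 [EMPTY]
step 3: bank2 0->10 [CONFLICT]
step 4: bank0 None->4 [EMPTY]
step 5: bank3 None->0 [EMPTY]
step 6: bank3 0->4 [CONFLICT]
step 7: bank4 2->2 [HIT]
step 8: bank5 None->3 [EMPTY]
step 9: bank2 10->10 [HIT]
step 10: bank3 4->4 [HIT]
step 11: bank0 4->4 [HIT]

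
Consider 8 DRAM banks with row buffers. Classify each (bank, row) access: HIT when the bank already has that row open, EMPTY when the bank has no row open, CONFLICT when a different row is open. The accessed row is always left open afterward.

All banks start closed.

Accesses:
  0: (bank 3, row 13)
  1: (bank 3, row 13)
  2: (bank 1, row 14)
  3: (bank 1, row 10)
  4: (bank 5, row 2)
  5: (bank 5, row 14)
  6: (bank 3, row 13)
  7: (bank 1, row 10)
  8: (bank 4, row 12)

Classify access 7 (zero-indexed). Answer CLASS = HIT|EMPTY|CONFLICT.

step 0: bank3 None->13 [EMPTY]
step 1: bank3 13->13 [HIT]
step 2: bank1 None->14 [EMPTY]
step 3: bank1 14->10 [CONFLICT]
step 4: bank5 None->2 [EMPTY]
step 5: bank5 2->14 [CONFLICT]
step 6: bank3 13->13 [HIT]
step 7: bank1 10->10 [HIT]
step 8: bank4 None->12 [EMPTY]

CLASS = HIT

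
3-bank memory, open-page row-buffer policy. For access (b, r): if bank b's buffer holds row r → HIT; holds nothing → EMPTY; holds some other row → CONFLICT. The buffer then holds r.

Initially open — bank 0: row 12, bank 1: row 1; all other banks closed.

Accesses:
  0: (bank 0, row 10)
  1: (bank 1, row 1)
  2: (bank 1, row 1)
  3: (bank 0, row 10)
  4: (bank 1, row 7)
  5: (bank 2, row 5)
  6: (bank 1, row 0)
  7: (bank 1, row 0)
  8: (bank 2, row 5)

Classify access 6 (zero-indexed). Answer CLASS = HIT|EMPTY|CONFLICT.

0: bank 0 row 10 — prev 12 → CONFLICT
1: bank 1 row 1 — prev 1 → HIT
2: bank 1 row 1 — prev 1 → HIT
3: bank 0 row 10 — prev 10 → HIT
4: bank 1 row 7 — prev 1 → CONFLICT
5: bank 2 row 5 — prev None → EMPTY
6: bank 1 row 0 — prev 7 → CONFLICT
7: bank 1 row 0 — prev 0 → HIT
8: bank 2 row 5 — prev 5 → HIT

CLASS = CONFLICT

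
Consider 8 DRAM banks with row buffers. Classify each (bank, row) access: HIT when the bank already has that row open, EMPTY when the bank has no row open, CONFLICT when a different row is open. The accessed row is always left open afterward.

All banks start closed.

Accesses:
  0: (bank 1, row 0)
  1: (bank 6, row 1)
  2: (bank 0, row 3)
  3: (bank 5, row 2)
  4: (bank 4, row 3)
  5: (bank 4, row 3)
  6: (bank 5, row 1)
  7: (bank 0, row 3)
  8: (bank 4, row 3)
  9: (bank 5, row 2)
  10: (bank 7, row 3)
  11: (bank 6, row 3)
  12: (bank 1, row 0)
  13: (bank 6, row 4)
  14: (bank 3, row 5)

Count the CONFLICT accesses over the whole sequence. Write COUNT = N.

0: bank 1 row 0 — prev None → EMPTY
1: bank 6 row 1 — prev None → EMPTY
2: bank 0 row 3 — prev None → EMPTY
3: bank 5 row 2 — prev None → EMPTY
4: bank 4 row 3 — prev None → EMPTY
5: bank 4 row 3 — prev 3 → HIT
6: bank 5 row 1 — prev 2 → CONFLICT
7: bank 0 row 3 — prev 3 → HIT
8: bank 4 row 3 — prev 3 → HIT
9: bank 5 row 2 — prev 1 → CONFLICT
10: bank 7 row 3 — prev None → EMPTY
11: bank 6 row 3 — prev 1 → CONFLICT
12: bank 1 row 0 — prev 0 → HIT
13: bank 6 row 4 — prev 3 → CONFLICT
14: bank 3 row 5 — prev None → EMPTY

COUNT = 4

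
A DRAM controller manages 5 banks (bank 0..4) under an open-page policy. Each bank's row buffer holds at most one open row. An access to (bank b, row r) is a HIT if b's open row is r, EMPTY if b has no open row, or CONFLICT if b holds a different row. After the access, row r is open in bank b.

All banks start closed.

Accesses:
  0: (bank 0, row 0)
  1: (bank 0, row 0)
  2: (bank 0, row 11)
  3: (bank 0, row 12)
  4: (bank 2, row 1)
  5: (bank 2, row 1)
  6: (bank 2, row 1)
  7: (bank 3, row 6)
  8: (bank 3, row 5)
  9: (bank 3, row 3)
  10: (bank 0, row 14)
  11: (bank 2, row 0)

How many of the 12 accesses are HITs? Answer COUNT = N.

COUNT = 3

  [0] b0 r0: no row ⇒ E
  [1] b0 r0: had r0 ⇒ H
  [2] b0 r11: had r0 ⇒ C
  [3] b0 r12: had r11 ⇒ C
  [4] b2 r1: no row ⇒ E
  [5] b2 r1: had r1 ⇒ H
  [6] b2 r1: had r1 ⇒ H
  [7] b3 r6: no row ⇒ E
  [8] b3 r5: had r6 ⇒ C
  [9] b3 r3: had r5 ⇒ C
  [10] b0 r14: had r12 ⇒ C
  [11] b2 r0: had r1 ⇒ C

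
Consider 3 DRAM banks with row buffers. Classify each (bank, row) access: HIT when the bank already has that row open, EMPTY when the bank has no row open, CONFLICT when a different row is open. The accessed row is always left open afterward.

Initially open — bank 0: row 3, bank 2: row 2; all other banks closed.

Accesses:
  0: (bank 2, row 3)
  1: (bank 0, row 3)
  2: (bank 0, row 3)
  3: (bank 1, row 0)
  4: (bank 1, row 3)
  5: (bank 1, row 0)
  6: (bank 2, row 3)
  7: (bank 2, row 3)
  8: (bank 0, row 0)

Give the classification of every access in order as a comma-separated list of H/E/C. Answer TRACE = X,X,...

TRACE = C,H,H,E,C,C,H,H,C

0: bank 2 row 3 — prev 2 → CONFLICT
1: bank 0 row 3 — prev 3 → HIT
2: bank 0 row 3 — prev 3 → HIT
3: bank 1 row 0 — prev None → EMPTY
4: bank 1 row 3 — prev 0 → CONFLICT
5: bank 1 row 0 — prev 3 → CONFLICT
6: bank 2 row 3 — prev 3 → HIT
7: bank 2 row 3 — prev 3 → HIT
8: bank 0 row 0 — prev 3 → CONFLICT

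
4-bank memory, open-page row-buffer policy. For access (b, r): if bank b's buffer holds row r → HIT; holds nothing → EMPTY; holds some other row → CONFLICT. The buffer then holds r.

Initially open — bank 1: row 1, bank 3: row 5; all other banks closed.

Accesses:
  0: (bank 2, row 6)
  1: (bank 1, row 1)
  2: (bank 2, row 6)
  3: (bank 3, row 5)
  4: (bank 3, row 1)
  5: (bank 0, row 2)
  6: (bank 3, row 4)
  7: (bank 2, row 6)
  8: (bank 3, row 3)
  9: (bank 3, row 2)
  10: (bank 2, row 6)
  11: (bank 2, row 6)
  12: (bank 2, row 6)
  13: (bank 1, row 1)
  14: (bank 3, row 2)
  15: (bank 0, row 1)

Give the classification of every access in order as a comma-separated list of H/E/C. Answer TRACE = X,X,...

step 0: bank2 None->6 [EMPTY]
step 1: bank1 1->1 [HIT]
step 2: bank2 6->6 [HIT]
step 3: bank3 5->5 [HIT]
step 4: bank3 5->1 [CONFLICT]
step 5: bank0 None->2 [EMPTY]
step 6: bank3 1->4 [CONFLICT]
step 7: bank2 6->6 [HIT]
step 8: bank3 4->3 [CONFLICT]
step 9: bank3 3->2 [CONFLICT]
step 10: bank2 6->6 [HIT]
step 11: bank2 6->6 [HIT]
step 12: bank2 6->6 [HIT]
step 13: bank1 1->1 [HIT]
step 14: bank3 2->2 [HIT]
step 15: bank0 2->1 [CONFLICT]

TRACE = E,H,H,H,C,E,C,H,C,C,H,H,H,H,H,C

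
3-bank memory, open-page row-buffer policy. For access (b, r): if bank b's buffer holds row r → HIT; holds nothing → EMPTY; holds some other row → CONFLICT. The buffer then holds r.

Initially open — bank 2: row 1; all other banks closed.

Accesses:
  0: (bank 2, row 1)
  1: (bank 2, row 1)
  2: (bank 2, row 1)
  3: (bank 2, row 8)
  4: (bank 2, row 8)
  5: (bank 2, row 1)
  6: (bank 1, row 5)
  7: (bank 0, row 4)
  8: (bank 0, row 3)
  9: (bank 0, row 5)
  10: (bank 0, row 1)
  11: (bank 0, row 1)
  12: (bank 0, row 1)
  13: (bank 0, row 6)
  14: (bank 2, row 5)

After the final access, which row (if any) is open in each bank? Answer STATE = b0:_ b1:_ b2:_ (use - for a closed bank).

STATE = b0:6 b1:5 b2:5

step 0: bank2 1->1 [HIT]
step 1: bank2 1->1 [HIT]
step 2: bank2 1->1 [HIT]
step 3: bank2 1->8 [CONFLICT]
step 4: bank2 8->8 [HIT]
step 5: bank2 8->1 [CONFLICT]
step 6: bank1 None->5 [EMPTY]
step 7: bank0 None->4 [EMPTY]
step 8: bank0 4->3 [CONFLICT]
step 9: bank0 3->5 [CONFLICT]
step 10: bank0 5->1 [CONFLICT]
step 11: bank0 1->1 [HIT]
step 12: bank0 1->1 [HIT]
step 13: bank0 1->6 [CONFLICT]
step 14: bank2 1->5 [CONFLICT]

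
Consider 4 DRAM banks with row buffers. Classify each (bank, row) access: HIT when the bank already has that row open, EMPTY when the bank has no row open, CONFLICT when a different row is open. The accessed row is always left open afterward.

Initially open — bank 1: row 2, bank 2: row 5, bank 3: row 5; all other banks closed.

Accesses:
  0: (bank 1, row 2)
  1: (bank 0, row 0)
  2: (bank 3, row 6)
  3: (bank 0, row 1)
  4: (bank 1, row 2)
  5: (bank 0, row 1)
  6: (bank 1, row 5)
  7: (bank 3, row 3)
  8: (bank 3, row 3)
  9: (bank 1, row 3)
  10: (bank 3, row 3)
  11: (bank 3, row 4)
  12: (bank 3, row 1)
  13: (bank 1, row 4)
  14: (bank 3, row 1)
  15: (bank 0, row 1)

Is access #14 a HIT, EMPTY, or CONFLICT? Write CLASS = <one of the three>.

0: bank 1 row 2 — prev 2 → HIT
1: bank 0 row 0 — prev None → EMPTY
2: bank 3 row 6 — prev 5 → CONFLICT
3: bank 0 row 1 — prev 0 → CONFLICT
4: bank 1 row 2 — prev 2 → HIT
5: bank 0 row 1 — prev 1 → HIT
6: bank 1 row 5 — prev 2 → CONFLICT
7: bank 3 row 3 — prev 6 → CONFLICT
8: bank 3 row 3 — prev 3 → HIT
9: bank 1 row 3 — prev 5 → CONFLICT
10: bank 3 row 3 — prev 3 → HIT
11: bank 3 row 4 — prev 3 → CONFLICT
12: bank 3 row 1 — prev 4 → CONFLICT
13: bank 1 row 4 — prev 3 → CONFLICT
14: bank 3 row 1 — prev 1 → HIT
15: bank 0 row 1 — prev 1 → HIT

CLASS = HIT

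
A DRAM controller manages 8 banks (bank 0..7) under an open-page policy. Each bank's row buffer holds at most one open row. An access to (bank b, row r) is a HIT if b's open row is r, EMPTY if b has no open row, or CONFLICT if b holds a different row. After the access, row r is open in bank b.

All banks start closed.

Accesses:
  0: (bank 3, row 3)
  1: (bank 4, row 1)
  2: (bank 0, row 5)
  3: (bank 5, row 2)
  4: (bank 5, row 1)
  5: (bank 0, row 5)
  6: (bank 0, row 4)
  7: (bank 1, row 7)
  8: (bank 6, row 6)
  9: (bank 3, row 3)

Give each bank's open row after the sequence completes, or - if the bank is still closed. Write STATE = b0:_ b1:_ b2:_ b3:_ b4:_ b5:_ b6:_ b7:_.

  [0] b3 r3: no row ⇒ E
  [1] b4 r1: no row ⇒ E
  [2] b0 r5: no row ⇒ E
  [3] b5 r2: no row ⇒ E
  [4] b5 r1: had r2 ⇒ C
  [5] b0 r5: had r5 ⇒ H
  [6] b0 r4: had r5 ⇒ C
  [7] b1 r7: no row ⇒ E
  [8] b6 r6: no row ⇒ E
  [9] b3 r3: had r3 ⇒ H

STATE = b0:4 b1:7 b2:- b3:3 b4:1 b5:1 b6:6 b7:-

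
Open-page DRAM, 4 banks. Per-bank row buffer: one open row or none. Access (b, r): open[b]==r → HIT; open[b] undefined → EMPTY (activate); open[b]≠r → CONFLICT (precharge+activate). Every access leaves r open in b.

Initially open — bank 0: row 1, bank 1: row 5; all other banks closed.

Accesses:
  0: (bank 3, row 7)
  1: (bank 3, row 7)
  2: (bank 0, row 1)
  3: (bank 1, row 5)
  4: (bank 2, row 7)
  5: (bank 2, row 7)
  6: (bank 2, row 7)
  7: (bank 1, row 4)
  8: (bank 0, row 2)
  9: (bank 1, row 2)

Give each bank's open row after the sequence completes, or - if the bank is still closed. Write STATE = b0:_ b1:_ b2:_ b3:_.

STATE = b0:2 b1:2 b2:7 b3:7

step 0: bank3 None->7 [EMPTY]
step 1: bank3 7->7 [HIT]
step 2: bank0 1->1 [HIT]
step 3: bank1 5->5 [HIT]
step 4: bank2 None->7 [EMPTY]
step 5: bank2 7->7 [HIT]
step 6: bank2 7->7 [HIT]
step 7: bank1 5->4 [CONFLICT]
step 8: bank0 1->2 [CONFLICT]
step 9: bank1 4->2 [CONFLICT]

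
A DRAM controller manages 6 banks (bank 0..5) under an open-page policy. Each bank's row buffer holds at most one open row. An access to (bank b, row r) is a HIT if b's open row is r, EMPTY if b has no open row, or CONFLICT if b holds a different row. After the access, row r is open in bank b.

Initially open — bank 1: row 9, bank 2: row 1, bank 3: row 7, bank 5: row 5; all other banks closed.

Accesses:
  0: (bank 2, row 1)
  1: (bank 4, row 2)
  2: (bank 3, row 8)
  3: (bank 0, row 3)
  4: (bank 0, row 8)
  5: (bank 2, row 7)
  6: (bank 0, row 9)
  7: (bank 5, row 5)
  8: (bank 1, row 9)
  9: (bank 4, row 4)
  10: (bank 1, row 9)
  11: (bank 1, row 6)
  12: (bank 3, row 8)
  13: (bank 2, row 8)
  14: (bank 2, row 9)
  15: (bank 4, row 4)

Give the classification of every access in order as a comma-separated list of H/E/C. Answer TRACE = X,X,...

TRACE = H,E,C,E,C,C,C,H,H,C,H,C,H,C,C,H

step 0: bank2 1->1 [HIT]
step 1: bank4 None->2 [EMPTY]
step 2: bank3 7->8 [CONFLICT]
step 3: bank0 None->3 [EMPTY]
step 4: bank0 3->8 [CONFLICT]
step 5: bank2 1->7 [CONFLICT]
step 6: bank0 8->9 [CONFLICT]
step 7: bank5 5->5 [HIT]
step 8: bank1 9->9 [HIT]
step 9: bank4 2->4 [CONFLICT]
step 10: bank1 9->9 [HIT]
step 11: bank1 9->6 [CONFLICT]
step 12: bank3 8->8 [HIT]
step 13: bank2 7->8 [CONFLICT]
step 14: bank2 8->9 [CONFLICT]
step 15: bank4 4->4 [HIT]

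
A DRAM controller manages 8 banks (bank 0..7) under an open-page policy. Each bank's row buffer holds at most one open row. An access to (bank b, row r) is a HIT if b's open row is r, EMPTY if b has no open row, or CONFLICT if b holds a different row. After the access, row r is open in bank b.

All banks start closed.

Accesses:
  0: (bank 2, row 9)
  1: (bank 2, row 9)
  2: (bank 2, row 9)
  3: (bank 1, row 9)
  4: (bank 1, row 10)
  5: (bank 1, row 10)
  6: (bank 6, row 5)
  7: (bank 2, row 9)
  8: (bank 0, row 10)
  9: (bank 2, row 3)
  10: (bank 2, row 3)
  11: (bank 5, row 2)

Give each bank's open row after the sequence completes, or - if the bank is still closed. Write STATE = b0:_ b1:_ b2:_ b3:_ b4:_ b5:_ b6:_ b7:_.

STATE = b0:10 b1:10 b2:3 b3:- b4:- b5:2 b6:5 b7:-

#0 (2,9) E
#1 (2,9) H  (was 9)
#2 (2,9) H  (was 9)
#3 (1,9) E
#4 (1,10) C  (was 9)
#5 (1,10) H  (was 10)
#6 (6,5) E
#7 (2,9) H  (was 9)
#8 (0,10) E
#9 (2,3) C  (was 9)
#10 (2,3) H  (was 3)
#11 (5,2) E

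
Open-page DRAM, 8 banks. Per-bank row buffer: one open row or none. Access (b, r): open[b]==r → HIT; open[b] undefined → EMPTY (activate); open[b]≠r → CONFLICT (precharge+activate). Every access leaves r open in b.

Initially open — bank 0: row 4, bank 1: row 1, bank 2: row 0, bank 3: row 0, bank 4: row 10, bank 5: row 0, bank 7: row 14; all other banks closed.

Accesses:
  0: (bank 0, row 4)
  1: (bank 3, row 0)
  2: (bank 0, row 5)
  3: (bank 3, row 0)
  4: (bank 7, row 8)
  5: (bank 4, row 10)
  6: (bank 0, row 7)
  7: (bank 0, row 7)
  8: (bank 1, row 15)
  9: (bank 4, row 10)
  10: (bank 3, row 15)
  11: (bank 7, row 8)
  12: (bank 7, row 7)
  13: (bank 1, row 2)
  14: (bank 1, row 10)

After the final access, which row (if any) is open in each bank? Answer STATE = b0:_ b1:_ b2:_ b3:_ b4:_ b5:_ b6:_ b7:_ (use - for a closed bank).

0: bank 0 row 4 — prev 4 → HIT
1: bank 3 row 0 — prev 0 → HIT
2: bank 0 row 5 — prev 4 → CONFLICT
3: bank 3 row 0 — prev 0 → HIT
4: bank 7 row 8 — prev 14 → CONFLICT
5: bank 4 row 10 — prev 10 → HIT
6: bank 0 row 7 — prev 5 → CONFLICT
7: bank 0 row 7 — prev 7 → HIT
8: bank 1 row 15 — prev 1 → CONFLICT
9: bank 4 row 10 — prev 10 → HIT
10: bank 3 row 15 — prev 0 → CONFLICT
11: bank 7 row 8 — prev 8 → HIT
12: bank 7 row 7 — prev 8 → CONFLICT
13: bank 1 row 2 — prev 15 → CONFLICT
14: bank 1 row 10 — prev 2 → CONFLICT

STATE = b0:7 b1:10 b2:0 b3:15 b4:10 b5:0 b6:- b7:7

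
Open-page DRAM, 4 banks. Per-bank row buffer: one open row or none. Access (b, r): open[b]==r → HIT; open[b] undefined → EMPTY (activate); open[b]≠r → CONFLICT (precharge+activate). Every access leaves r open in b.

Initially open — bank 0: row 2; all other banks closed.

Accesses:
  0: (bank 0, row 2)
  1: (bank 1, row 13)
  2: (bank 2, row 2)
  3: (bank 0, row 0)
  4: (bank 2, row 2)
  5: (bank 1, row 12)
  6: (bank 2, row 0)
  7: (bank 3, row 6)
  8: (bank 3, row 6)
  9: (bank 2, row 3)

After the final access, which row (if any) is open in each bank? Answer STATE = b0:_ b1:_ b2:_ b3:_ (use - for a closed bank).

step 0: bank0 2->2 [HIT]
step 1: bank1 None->13 [EMPTY]
step 2: bank2 None->2 [EMPTY]
step 3: bank0 2->0 [CONFLICT]
step 4: bank2 2->2 [HIT]
step 5: bank1 13->12 [CONFLICT]
step 6: bank2 2->0 [CONFLICT]
step 7: bank3 None->6 [EMPTY]
step 8: bank3 6->6 [HIT]
step 9: bank2 0->3 [CONFLICT]

STATE = b0:0 b1:12 b2:3 b3:6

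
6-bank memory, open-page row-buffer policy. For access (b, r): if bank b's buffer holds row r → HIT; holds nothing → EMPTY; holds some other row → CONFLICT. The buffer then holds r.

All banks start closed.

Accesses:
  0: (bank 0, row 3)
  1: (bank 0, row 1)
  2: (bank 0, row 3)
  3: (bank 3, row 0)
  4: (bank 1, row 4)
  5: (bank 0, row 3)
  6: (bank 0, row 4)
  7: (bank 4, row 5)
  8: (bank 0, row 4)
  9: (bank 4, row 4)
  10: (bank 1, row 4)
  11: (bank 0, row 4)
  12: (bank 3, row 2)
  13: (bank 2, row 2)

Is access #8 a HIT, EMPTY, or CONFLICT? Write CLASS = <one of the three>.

0: bank 0 row 3 — prev None → EMPTY
1: bank 0 row 1 — prev 3 → CONFLICT
2: bank 0 row 3 — prev 1 → CONFLICT
3: bank 3 row 0 — prev None → EMPTY
4: bank 1 row 4 — prev None → EMPTY
5: bank 0 row 3 — prev 3 → HIT
6: bank 0 row 4 — prev 3 → CONFLICT
7: bank 4 row 5 — prev None → EMPTY
8: bank 0 row 4 — prev 4 → HIT
9: bank 4 row 4 — prev 5 → CONFLICT
10: bank 1 row 4 — prev 4 → HIT
11: bank 0 row 4 — prev 4 → HIT
12: bank 3 row 2 — prev 0 → CONFLICT
13: bank 2 row 2 — prev None → EMPTY

CLASS = HIT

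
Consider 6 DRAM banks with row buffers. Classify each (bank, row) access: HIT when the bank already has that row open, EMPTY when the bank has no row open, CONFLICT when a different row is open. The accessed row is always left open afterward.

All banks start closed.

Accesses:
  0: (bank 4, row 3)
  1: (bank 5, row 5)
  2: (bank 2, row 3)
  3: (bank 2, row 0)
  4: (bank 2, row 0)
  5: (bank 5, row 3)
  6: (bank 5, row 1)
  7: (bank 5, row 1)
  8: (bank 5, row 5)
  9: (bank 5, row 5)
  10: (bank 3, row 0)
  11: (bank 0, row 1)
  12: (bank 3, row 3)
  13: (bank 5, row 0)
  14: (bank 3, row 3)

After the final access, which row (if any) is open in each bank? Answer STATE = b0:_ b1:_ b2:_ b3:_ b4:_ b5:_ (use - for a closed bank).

step 0: bank4 None->3 [EMPTY]
step 1: bank5 None->5 [EMPTY]
step 2: bank2 None->3 [EMPTY]
step 3: bank2 3->0 [CONFLICT]
step 4: bank2 0->0 [HIT]
step 5: bank5 5->3 [CONFLICT]
step 6: bank5 3->1 [CONFLICT]
step 7: bank5 1->1 [HIT]
step 8: bank5 1->5 [CONFLICT]
step 9: bank5 5->5 [HIT]
step 10: bank3 None->0 [EMPTY]
step 11: bank0 None->1 [EMPTY]
step 12: bank3 0->3 [CONFLICT]
step 13: bank5 5->0 [CONFLICT]
step 14: bank3 3->3 [HIT]

STATE = b0:1 b1:- b2:0 b3:3 b4:3 b5:0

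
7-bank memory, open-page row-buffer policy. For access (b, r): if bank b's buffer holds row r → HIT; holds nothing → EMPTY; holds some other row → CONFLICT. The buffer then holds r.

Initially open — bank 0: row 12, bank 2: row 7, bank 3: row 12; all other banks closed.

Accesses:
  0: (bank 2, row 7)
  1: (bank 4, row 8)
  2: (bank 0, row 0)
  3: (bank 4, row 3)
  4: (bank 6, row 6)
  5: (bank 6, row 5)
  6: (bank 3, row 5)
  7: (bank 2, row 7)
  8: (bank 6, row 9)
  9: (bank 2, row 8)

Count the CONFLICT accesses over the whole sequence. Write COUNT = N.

COUNT = 6

  [0] b2 r7: had r7 ⇒ H
  [1] b4 r8: no row ⇒ E
  [2] b0 r0: had r12 ⇒ C
  [3] b4 r3: had r8 ⇒ C
  [4] b6 r6: no row ⇒ E
  [5] b6 r5: had r6 ⇒ C
  [6] b3 r5: had r12 ⇒ C
  [7] b2 r7: had r7 ⇒ H
  [8] b6 r9: had r5 ⇒ C
  [9] b2 r8: had r7 ⇒ C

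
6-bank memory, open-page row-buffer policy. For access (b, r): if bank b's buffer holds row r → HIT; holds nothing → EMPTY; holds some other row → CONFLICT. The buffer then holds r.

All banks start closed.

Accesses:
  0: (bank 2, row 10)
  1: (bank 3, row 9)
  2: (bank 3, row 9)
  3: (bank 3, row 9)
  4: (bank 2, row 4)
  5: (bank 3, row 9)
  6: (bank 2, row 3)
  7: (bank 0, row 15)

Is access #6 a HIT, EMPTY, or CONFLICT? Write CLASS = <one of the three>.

CLASS = CONFLICT

step 0: bank2 None->10 [EMPTY]
step 1: bank3 None->9 [EMPTY]
step 2: bank3 9->9 [HIT]
step 3: bank3 9->9 [HIT]
step 4: bank2 10->4 [CONFLICT]
step 5: bank3 9->9 [HIT]
step 6: bank2 4->3 [CONFLICT]
step 7: bank0 None->15 [EMPTY]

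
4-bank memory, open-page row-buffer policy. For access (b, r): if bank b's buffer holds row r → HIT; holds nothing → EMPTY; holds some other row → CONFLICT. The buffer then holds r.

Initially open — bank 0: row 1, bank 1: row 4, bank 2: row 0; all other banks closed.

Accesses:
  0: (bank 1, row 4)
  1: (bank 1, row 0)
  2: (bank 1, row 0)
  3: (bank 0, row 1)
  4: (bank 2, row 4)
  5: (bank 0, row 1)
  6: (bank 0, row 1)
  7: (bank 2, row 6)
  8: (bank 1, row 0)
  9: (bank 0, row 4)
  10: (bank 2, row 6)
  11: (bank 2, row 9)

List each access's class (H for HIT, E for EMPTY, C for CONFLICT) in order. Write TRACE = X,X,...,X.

0: bank 1 row 4 — prev 4 → HIT
1: bank 1 row 0 — prev 4 → CONFLICT
2: bank 1 row 0 — prev 0 → HIT
3: bank 0 row 1 — prev 1 → HIT
4: bank 2 row 4 — prev 0 → CONFLICT
5: bank 0 row 1 — prev 1 → HIT
6: bank 0 row 1 — prev 1 → HIT
7: bank 2 row 6 — prev 4 → CONFLICT
8: bank 1 row 0 — prev 0 → HIT
9: bank 0 row 4 — prev 1 → CONFLICT
10: bank 2 row 6 — prev 6 → HIT
11: bank 2 row 9 — prev 6 → CONFLICT

TRACE = H,C,H,H,C,H,H,C,H,C,H,C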